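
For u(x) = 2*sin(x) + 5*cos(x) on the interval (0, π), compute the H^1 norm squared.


||u||_{H^1(0,π)}^2 = 29*π

u'(x) = -5*sin(x) + 2*cos(x).
Expand u² and (u')² and integrate term by term on (0, π), using: for integers n ≥ 1, ∫_0^π sin²(nx) dx = ∫_0^π cos²(nx) dx = π/2; for n ≠ n', ∫_0^π sin(nx)sin(n'x) dx = ∫_0^π cos(nx)cos(n'x) dx = 0; and by product-to-sum, ∫_0^π sin(nx)cos(n'x) dx = ½∫_0^π [sin((n+n')x) + sin((n−n')x)] dx, which is 0 when n+n' is even and 2n/(n²−n'²) when n+n' is odd (it need not vanish on (0, π)).
  u² squared terms: (2)²·∫sin(x)² dx = 4·π/2 = 2*π;  (5)²·∫cos(x)² dx = 25·π/2 = 25*π/2.
  u² cross terms: 2·(2)·(5)·∫sin(x)·cos(x) dx = 20·(0) = 0.
  So ∫_0^π u² dx = 2*π + 25*π/2 + 0 = 29*π/2.
  (u')² squared terms: (-5)²·∫sin(x)² dx = 25·π/2 = 25*π/2;  (2)²·∫cos(x)² dx = 4·π/2 = 2*π.
  (u')² cross terms: 2·(-5)·(2)·∫sin(x)·cos(x) dx = -20·(0) = 0.
  So ∫_0^π (u')² dx = 25*π/2 + 2*π + 0 = 29*π/2.
||u||_{H^1}^2 = (29*π/2) + (29*π/2) = 29*π.


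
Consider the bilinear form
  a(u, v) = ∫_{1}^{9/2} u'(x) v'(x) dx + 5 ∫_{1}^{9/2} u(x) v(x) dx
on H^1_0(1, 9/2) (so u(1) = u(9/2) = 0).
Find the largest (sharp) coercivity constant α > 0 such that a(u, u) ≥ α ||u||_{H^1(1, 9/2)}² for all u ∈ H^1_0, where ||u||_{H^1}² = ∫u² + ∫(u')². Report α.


α = 1

Coercivity of a(·,·) on H^1_0(1, 9/2) means a(u, u) ≥ α ||u||_{H^1}² for every u ∈ H^1_0.
The interval has length L = 7/2, and Poincaré/coercivity depend only on L. Here a(u, u) = ∫(u')² + (5)·∫u².
Here c = 5 ≥ 1, so a(u,u) = ∫(u')² + c∫u² ≥ ∫(u')² + ∫u² = ||u||_{H^1}², i.e. α = 1 works. No larger α is possible: a(u,u) ≥ α||u||_{H^1}² means (1−α)∫(u')² ≥ (α−c)∫u², and for the modes u_n = sin(nπ(x−x₀)/L) (x₀ the left endpoint) one has ∫u_n²/∫(u_n')² = (L/(nπ))² → 0, so a(u_n,u_n)/||u_n||_{H^1}² → 1. Hence the optimal constant is α = 1.
Therefore α = 1.


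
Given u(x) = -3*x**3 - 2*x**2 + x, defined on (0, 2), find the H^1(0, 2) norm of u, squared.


||u||_{H^1}^2 = 110618/105

The H^1 norm (squared) on an interval (0, L) is
  ||u||_{H^1}^2 = ∫_0^L u(x)^2 dx + ∫_0^L u'(x)^2 dx.
Compute u'(x) = -9*x**2 - 4*x + 1.
Then u(x)^2 = 9*x**6 + 12*x**5 - 2*x**4 - 4*x**3 + x**2 and u'(x)^2 = 81*x**4 + 72*x**3 - 2*x**2 - 8*x + 1.
Integrate each monomial from 0 to 2 using ∫_0^2 c·x^n dx = c·2^(n+1)/(n+1):
  ∫_0^2 u(x)^2 dx = ∫_0^2 (9*x^6 + 12*x^5 - 2*x^4 - 4*x^3 + x^2) dx. Term by term:
    ∫_0^2 9*x^6 dx = 1152/7;  ∫_0^2 12*x^5 dx = 128;  ∫_0^2 -2*x^4 dx = -64/5;
    ∫_0^2 -4*x^3 dx = -16;  ∫_0^2 x^2 dx = 8/3.
  Sum: 1152/7 + 128 − 64/5 − 16 + 8/3 = 27976/105.
  ∫_0^2 u'(x)^2 dx = ∫_0^2 (81*x^4 + 72*x^3 - 2*x^2 - 8*x + 1) dx. Term by term:
    ∫_0^2 81*x^4 dx = 2592/5;  ∫_0^2 72*x^3 dx = 288;  ∫_0^2 -2*x^2 dx = -16/3;
    ∫_0^2 -8*x dx = -16;  ∫_0^2 1 dx = 2.
  Sum: 2592/5 + 288 − 16/3 − 16 + 2 = 11806/15.
Adding: ||u||_{H^1}^2 = 27976/105 + 11806/15 = 110618/105.


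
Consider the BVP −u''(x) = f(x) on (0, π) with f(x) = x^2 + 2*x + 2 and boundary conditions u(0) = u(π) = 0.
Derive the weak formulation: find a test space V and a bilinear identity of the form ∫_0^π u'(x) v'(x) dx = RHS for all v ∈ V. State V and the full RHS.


V = H^1_0(0, π) (so v(0) = v(π) = 0); weak form: ∫_0^π u'v' dx = ∫_0^π (x^2 + 2*x + 2) v dx for all v ∈ V.

Multiply both sides by a test function v and integrate from 0 to π:
  ∫_0^π −u''(x) v(x) dx = ∫_0^π f(x) v(x) dx.
Integrate the LHS by parts once:
  ∫_0^π −u'' v dx = −[u'(x) v(x)]_0^π + ∫_0^π u'(x) v'(x) dx.
Thus ∫_0^π u'(x) v'(x) dx = ∫_0^π f(x) v(x) dx + [u'(x) v(x)]_0^π.
Choose V so that boundary terms are either known or forced to vanish.
u is Dirichlet: u(0) = u(π) = 0. Let V = H^1_0(0, π); then v(0) = v(π) = 0, and [u' v]_0^π = 0.
Weak formulation: find u (satisfying any essential BC) such that ∫_0^π u'(x) v'(x) dx = ∫_0^π f v dx for all v ∈ V.
Substituting f(x) = x^2 + 2*x + 2, the right-hand side is ∫_0^π (x^2 + 2*x + 2) v dx.


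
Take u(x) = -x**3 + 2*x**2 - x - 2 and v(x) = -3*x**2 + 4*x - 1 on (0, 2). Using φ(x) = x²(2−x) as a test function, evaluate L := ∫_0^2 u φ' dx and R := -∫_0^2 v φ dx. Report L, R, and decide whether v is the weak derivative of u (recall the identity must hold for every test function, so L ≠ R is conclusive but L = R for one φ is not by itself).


LHS = 4/3, RHS = 4/3. Yes, v = u' weakly.

u(x) = -x**3 + 2*x**2 - x - 2, classical derivative u'(x) = -3*x**2 + 4*x - 1.
φ(x) = x²(2−x), so φ'(x) = x*(4 - 3*x).
Note φ(0) = φ(2) = 0, so the boundary term u·φ vanishes.
LHS = ∫_0^2 u(x) φ'(x) dx = ∫_0^2 (3*x^5 - 10*x^4 + 11*x^3 + 2*x^2 - 8*x) dx. Term by term:
  ∫_0^2 3*x^5 dx = 32;  ∫_0^2 -10*x^4 dx = -64;  ∫_0^2 11*x^3 dx = 44;
  ∫_0^2 2*x^2 dx = 16/3;  ∫_0^2 -8*x dx = -16.
Sum: 32 − 64 + 44 + 16/3 − 16 = 4/3.
So LHS = 4/3.
∫_0^2 v(x) φ(x) dx = ∫_0^2 (3*x^5 - 10*x^4 + 9*x^3 - 2*x^2) dx. Term by term:
  ∫_0^2 3*x^5 dx = 32;  ∫_0^2 -10*x^4 dx = -64;  ∫_0^2 9*x^3 dx = 36;
  ∫_0^2 -2*x^2 dx = -16/3.
Sum: 32 − 64 + 36 − 16/3 = -4/3.
So RHS = -∫_0^2 v(x) φ(x) dx = 4/3.
LHS = RHS, so the identity holds for this test φ.
Moreover u is smooth here and v(x) = u'(x) = -3*x**2 + 4*x - 1 pointwise, so the identity holds for every test function. Hence v is the weak derivative of u.


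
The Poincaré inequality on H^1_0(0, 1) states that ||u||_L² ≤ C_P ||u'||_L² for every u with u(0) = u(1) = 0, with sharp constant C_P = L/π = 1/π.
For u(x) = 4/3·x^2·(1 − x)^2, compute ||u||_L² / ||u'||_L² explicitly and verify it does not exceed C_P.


||u||_L² / ||u'||_L² = sqrt(3)/6 < C_P = 1/π.

u(x) = 4/3·x^2·(1 − x)^2, so u'(x) = 8*x*(x - 1)*(2*x - 1)/3.
u(x) = 4/3·x^2·(1 − x)^2 vanishes at x = 0 and x = 1, so u ∈ H^1_0(0, 1). Differentiate via the product rule and integrate the resulting polynomials term by term.
  ∫_0^1 u² dx = ∫_0^1 (16*x^8/9 - 64*x^7/9 + 32*x^6/3 - 64*x^5/9 + 16*x^4/9) dx. Term by term:
    ∫_0^1 16*x^8/9 dx = 16/81;  ∫_0^1 -64*x^7/9 dx = -8/9;  ∫_0^1 32*x^6/3 dx = 32/21;
    ∫_0^1 -64*x^5/9 dx = -32/27;  ∫_0^1 16*x^4/9 dx = 16/45.
  Sum: 16/81 − 8/9 + 32/21 − 32/27 + 16/45 = 8/2835.
  ∫_0^1 (u')² dx = ∫_0^1 (256*x^6/9 - 256*x^5/3 + 832*x^4/9 - 128*x^3/3 + 64*x^2/9) dx. Term by term:
    ∫_0^1 256*x^6/9 dx = 256/63;  ∫_0^1 -256*x^5/3 dx = -128/9;  ∫_0^1 832*x^4/9 dx = 832/45;
    ∫_0^1 -128*x^3/3 dx = -32/3;  ∫_0^1 64*x^2/9 dx = 64/27.
  Sum: 256/63 − 128/9 + 832/45 − 32/3 + 64/27 = 32/945.
∫_0^1 u² dx = 8/2835, so ||u||_L² = 2*sqrt(70)/315.
∫_0^1 (u')² dx = 32/945, so ||u'||_L² = 4*sqrt(210)/315.
Ratio ||u||_L² / ||u'||_L² = sqrt(3)/6.
Sharp Poincaré constant on H^1_0(0, 1) is C_P = L/π = 1/π, achieved by sin(π·x).
A polynomial bump cannot attain the sharp Poincaré constant (only the first sine eigenfunction does), so the ratio is strictly less than C_P, consistent with ||u||_L² ≤ C_P ||u'||_L².


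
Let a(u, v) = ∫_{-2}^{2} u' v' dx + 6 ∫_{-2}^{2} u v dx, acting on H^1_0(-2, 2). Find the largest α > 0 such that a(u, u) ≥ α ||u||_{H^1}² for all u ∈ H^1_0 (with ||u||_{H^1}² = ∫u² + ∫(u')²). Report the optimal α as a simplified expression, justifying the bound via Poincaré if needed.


α = 1

Coercivity of a(·,·) on H^1_0(-2, 2) means a(u, u) ≥ α ||u||_{H^1}² for every u ∈ H^1_0.
The interval has length L = 4, and Poincaré/coercivity depend only on L. Here a(u, u) = ∫(u')² + (6)·∫u².
Here c = 6 ≥ 1, so a(u,u) = ∫(u')² + c∫u² ≥ ∫(u')² + ∫u² = ||u||_{H^1}², i.e. α = 1 works. No larger α is possible: a(u,u) ≥ α||u||_{H^1}² means (1−α)∫(u')² ≥ (α−c)∫u², and for the modes u_n = sin(nπ(x−x₀)/L) (x₀ the left endpoint) one has ∫u_n²/∫(u_n')² = (L/(nπ))² → 0, so a(u_n,u_n)/||u_n||_{H^1}² → 1. Hence the optimal constant is α = 1.
Therefore α = 1.


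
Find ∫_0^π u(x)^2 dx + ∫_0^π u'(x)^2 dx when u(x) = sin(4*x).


||u||_{H^1(0,π)}^2 = 17*π/2

u'(x) = 4*cos(4*x).
Expand u² and (u')² and integrate term by term on (0, π), using: for integers n ≥ 1, ∫_0^π sin²(nx) dx = ∫_0^π cos²(nx) dx = π/2; for n ≠ n', ∫_0^π sin(nx)sin(n'x) dx = ∫_0^π cos(nx)cos(n'x) dx = 0; and by product-to-sum, ∫_0^π sin(nx)cos(n'x) dx = ½∫_0^π [sin((n+n')x) + sin((n−n')x)] dx, which is 0 when n+n' is even and 2n/(n²−n'²) when n+n' is odd (it need not vanish on (0, π)).
  u² squared terms: (1)²·∫sin(4x)² dx = 1·π/2 = π/2.
  So ∫_0^π u² dx = π/2.
  (u')² squared terms: (4)²·∫cos(4x)² dx = 16·π/2 = 8*π.
  So ∫_0^π (u')² dx = 8*π.
||u||_{H^1}^2 = (π/2) + (8*π) = 17*π/2.


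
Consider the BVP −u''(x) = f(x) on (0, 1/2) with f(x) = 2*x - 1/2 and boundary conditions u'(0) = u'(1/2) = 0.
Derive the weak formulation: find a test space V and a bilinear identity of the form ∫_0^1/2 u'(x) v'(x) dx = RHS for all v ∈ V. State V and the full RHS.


V = H^1(0, 1/2) (no boundary constraint on v; u is determined up to an additive constant); weak form: ∫_0^1/2 u'v' dx = ∫_0^1/2 (2*x - 1/2) v dx for all v ∈ V.

Multiply both sides by a test function v and integrate from 0 to 1/2:
  ∫_0^1/2 −u''(x) v(x) dx = ∫_0^1/2 f(x) v(x) dx.
Integrate the LHS by parts once:
  ∫_0^1/2 −u'' v dx = −[u'(x) v(x)]_0^1/2 + ∫_0^1/2 u'(x) v'(x) dx.
Thus ∫_0^1/2 u'(x) v'(x) dx = ∫_0^1/2 f(x) v(x) dx + [u'(x) v(x)]_0^1/2.
Choose V so that boundary terms are either known or forced to vanish.
u has homogeneous Neumann: u'(0) = u'(1/2) = 0. So [u' v]_0^1/2 = 0·v(1/2) − 0·v(0) = 0 for any v; take V = H^1(0, 1/2).
Weak formulation: find u (satisfying any essential BC) such that ∫_0^1/2 u'(x) v'(x) dx = ∫_0^1/2 f v dx for all v ∈ V (homogeneous Neumann, so boundary terms vanish).
Substituting f(x) = 2*x - 1/2, the right-hand side is ∫_0^1/2 (2*x - 1/2) v dx.
Compatibility check (pure Neumann): taking v ≡ 1 ∈ V gives 0 = ∫_0^1/2 f dx + (0) − (0), i.e. ∫_0^1/2 f dx must equal u'(0) − u'(1/2) = 0. Indeed ∫_0^1/2 (2*x - 1/2) dx = 0, so the data are compatible. The solution is then unique only up to an additive constant (fix it e.g. by requiring ∫_0^1/2 u dx = 0).


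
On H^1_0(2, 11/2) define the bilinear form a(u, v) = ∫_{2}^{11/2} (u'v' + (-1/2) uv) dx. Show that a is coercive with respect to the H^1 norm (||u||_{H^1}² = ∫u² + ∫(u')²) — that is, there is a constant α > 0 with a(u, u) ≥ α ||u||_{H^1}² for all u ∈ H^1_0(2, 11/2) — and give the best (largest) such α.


α = (-49 + 8*π^2)/(2*(4*π^2 + 49))

Coercivity of a(·,·) on H^1_0(2, 11/2) means a(u, u) ≥ α ||u||_{H^1}² for every u ∈ H^1_0.
The interval has length L = 7/2, and Poincaré/coercivity depend only on L. Here a(u, u) = ∫(u')² + (-1/2)·∫u².
Here c = -1/2 < 0 with |c| < (π/L)² = 4*π^2/49, so coercivity still holds. The condition a(u,u) ≥ α||u||_{H^1}² reads (1−α)∫(u')² ≥ (α−c)∫u². Any admissible α is ≤ 1 (rapidly oscillating u have ∫u²/∫(u')² → 0), and α = 1 would force 0 ≥ (1−c)∫u², impossible since c < 1; so 1−α > 0. By the sharp Poincaré inequality on H^1_0 of an interval of length L, ∫(u')² ≥ (π/L)²∫u² with equality for the first sine mode sin(π(x−x₀)/L) (x₀ the left endpoint), so the inequality holds for all u iff (1−α)(π/L)² ≥ α − c, i.e. α ≤ ((π/L)² + c)/((π/L)² + 1) = (1 + c(L/π)²)/(1 + (L/π)²). (Direct route, valid since c ≤ 0: Poincaré gives c∫u² ≥ c(L/π)²∫(u')², so a(u,u) ≥ (1 + c(L/π)²)∫(u')², while ||u||_{H^1}² ≤ (1 + (L/π)²)∫(u')²; dividing yields the same α.) With (π/L)² = 4*π^2/49 and c = -1/2, the largest admissible constant is α = ((π/L)² + c)/((π/L)² + 1).
Simplifying, α = (-49 + 8*π^2)/(2*(4*π^2 + 49)).


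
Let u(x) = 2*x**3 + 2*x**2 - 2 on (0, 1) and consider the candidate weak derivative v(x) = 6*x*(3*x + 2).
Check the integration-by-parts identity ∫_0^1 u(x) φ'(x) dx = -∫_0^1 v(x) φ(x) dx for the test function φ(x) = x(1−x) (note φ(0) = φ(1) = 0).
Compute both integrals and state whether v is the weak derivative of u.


LHS = -19/30, RHS = -19/10. No, v is not the weak derivative of u.

u(x) = 2*x**3 + 2*x**2 - 2, classical derivative u'(x) = 6*x**2 + 4*x.
φ(x) = x(1−x), so φ'(x) = 1 - 2*x.
Note φ(0) = φ(1) = 0, so the boundary term u·φ vanishes.
LHS = ∫_0^1 u(x) φ'(x) dx = ∫_0^1 (-4*x^4 - 2*x^3 + 2*x^2 + 4*x - 2) dx. Term by term:
  ∫_0^1 -4*x^4 dx = -4/5;  ∫_0^1 -2*x^3 dx = -1/2;  ∫_0^1 2*x^2 dx = 2/3;
  ∫_0^1 4*x dx = 2;  ∫_0^1 -2 dx = -2.
Sum: -4/5 − 1/2 + 2/3 + 2 − 2 = -19/30.
So LHS = -19/30.
∫_0^1 v(x) φ(x) dx = ∫_0^1 (-18*x^4 + 6*x^3 + 12*x^2) dx. Term by term:
  ∫_0^1 -18*x^4 dx = -18/5;  ∫_0^1 6*x^3 dx = 3/2;  ∫_0^1 12*x^2 dx = 4.
Sum: -18/5 + 3/2 + 4 = 19/10.
So RHS = -∫_0^1 v(x) φ(x) dx = -19/10.
LHS − RHS = 19/15 ≠ 0, so the identity fails.
(For a valid weak derivative the identity must hold for EVERY test function, in particular this one. The failure shows v is NOT the weak derivative of u.)
Correct weak derivative would be u'(x) = 6*x**2 + 4*x.


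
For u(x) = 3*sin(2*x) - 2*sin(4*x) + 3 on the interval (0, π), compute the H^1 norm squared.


||u||_{H^1(0,π)}^2 = 131*π/2

u'(x) = 6*cos(2*x) - 8*cos(4*x).
Expand u² and (u')² and integrate term by term on (0, π), using: for integers n ≥ 1, ∫_0^π sin²(nx) dx = ∫_0^π cos²(nx) dx = π/2; for n ≠ n', ∫_0^π sin(nx)sin(n'x) dx = ∫_0^π cos(nx)cos(n'x) dx = 0; and by product-to-sum, ∫_0^π sin(nx)cos(n'x) dx = ½∫_0^π [sin((n+n')x) + sin((n−n')x)] dx, which is 0 when n+n' is even and 2n/(n²−n'²) when n+n' is odd (it need not vanish on (0, π)). For the constant mode: ∫_0^π 1 dx = π, ∫_0^π cos(nx) dx = 0, ∫_0^π sin(nx) dx = (1−(−1)^n)/n.
  u² squared terms: (3)²·∫1 dx = 9·π = 9*π;  (-2)²·∫sin(4x)² dx = 4·π/2 = 2*π;  (3)²·∫sin(2x)² dx = 9·π/2 = 9*π/2.
  u² cross terms: 2·(3)·(-2)·∫1·sin(4x) dx = -12·(0) = 0;  2·(3)·(3)·∫1·sin(2x) dx = 18·(0) = 0;  2·(-2)·(3)·∫sin(4x)·sin(2x) dx = -12·(0) = 0.
  So ∫_0^π u² dx = 9*π + 2*π + 9*π/2 + 0 + 0 + 0 = 31*π/2.
  (u')² squared terms: (-8)²·∫cos(4x)² dx = 64·π/2 = 32*π;  (6)²·∫cos(2x)² dx = 36·π/2 = 18*π.
  (u')² cross terms: 2·(-8)·(6)·∫cos(4x)·cos(2x) dx = -96·(0) = 0.
  So ∫_0^π (u')² dx = 32*π + 18*π + 0 = 50*π.
||u||_{H^1}^2 = (31*π/2) + (50*π) = 131*π/2.


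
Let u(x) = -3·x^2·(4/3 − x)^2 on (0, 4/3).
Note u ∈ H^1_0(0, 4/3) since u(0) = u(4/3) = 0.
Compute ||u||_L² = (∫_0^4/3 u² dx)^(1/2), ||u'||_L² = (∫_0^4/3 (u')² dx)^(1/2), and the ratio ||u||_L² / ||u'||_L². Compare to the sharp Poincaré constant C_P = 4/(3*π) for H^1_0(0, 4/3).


||u||_L² / ||u'||_L² = 2*sqrt(3)/9 < C_P = 4/(3*π).

u(x) = -3·x^2·(4/3 − x)^2, so u'(x) = 4*x*(-9*x^2 + 18*x - 8)/3.
u(x) = -3·x^2·(4/3 − x)^2 vanishes at x = 0 and x = 4/3, so u ∈ H^1_0(0, 4/3). Differentiate via the product rule and integrate the resulting polynomials term by term.
  ∫_0^4/3 u² dx = ∫_0^4/3 (9*x^8 - 48*x^7 + 96*x^6 - 256*x^5/3 + 256*x^4/9) dx. Term by term:
    ∫_0^4/3 9*x^8 dx = 262144/19683;  ∫_0^4/3 -48*x^7 dx = -131072/2187;  ∫_0^4/3 96*x^6 dx = 524288/5103;
    ∫_0^4/3 -256*x^5/3 dx = -524288/6561;  ∫_0^4/3 256*x^4/9 dx = 262144/10935.
  Sum: 262144/19683 − 131072/2187 + 524288/5103 − 524288/6561 + 262144/10935 = 131072/688905.
  ∫_0^4/3 (u')² dx = ∫_0^4/3 (144*x^6 - 576*x^5 + 832*x^4 - 512*x^3 + 1024*x^2/9) dx. Term by term:
    ∫_0^4/3 144*x^6 dx = 262144/1701;  ∫_0^4/3 -576*x^5 dx = -131072/243;  ∫_0^4/3 832*x^4 dx = 851968/1215;
    ∫_0^4/3 -512*x^3 dx = -32768/81;  ∫_0^4/3 1024*x^2/9 dx = 65536/729.
  Sum: 262144/1701 − 131072/243 + 851968/1215 − 32768/81 + 65536/729 = 32768/25515.
∫_0^4/3 u² dx = 131072/688905, so ||u||_L² = 256*sqrt(210)/8505.
∫_0^4/3 (u')² dx = 32768/25515, so ||u'||_L² = 128*sqrt(70)/945.
Ratio ||u||_L² / ||u'||_L² = 2*sqrt(3)/9.
Sharp Poincaré constant on H^1_0(0, 4/3) is C_P = L/π = 4/(3*π), achieved by sin(3*π/4·x).
A polynomial bump cannot attain the sharp Poincaré constant (only the first sine eigenfunction does), so the ratio is strictly less than C_P, consistent with ||u||_L² ≤ C_P ||u'||_L².


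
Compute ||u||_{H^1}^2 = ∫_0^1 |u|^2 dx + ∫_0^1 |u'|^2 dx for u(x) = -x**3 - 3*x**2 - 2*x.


||u||_{H^1}^2 = 5342/105

The H^1 norm (squared) on an interval (0, L) is
  ||u||_{H^1}^2 = ∫_0^L u(x)^2 dx + ∫_0^L u'(x)^2 dx.
Compute u'(x) = -3*x**2 - 6*x - 2.
Then u(x)^2 = x**6 + 6*x**5 + 13*x**4 + 12*x**3 + 4*x**2 and u'(x)^2 = 9*x**4 + 36*x**3 + 48*x**2 + 24*x + 4.
Integrate each monomial from 0 to 1 using ∫_0^1 c·x^n dx = c·1^(n+1)/(n+1):
  ∫_0^1 u(x)^2 dx = ∫_0^1 (x^6 + 6*x^5 + 13*x^4 + 12*x^3 + 4*x^2) dx. Term by term:
    ∫_0^1 x^6 dx = 1/7;  ∫_0^1 6*x^5 dx = 1;  ∫_0^1 13*x^4 dx = 13/5;
    ∫_0^1 12*x^3 dx = 3;  ∫_0^1 4*x^2 dx = 4/3.
  Sum: 1/7 + 1 + 13/5 + 3 + 4/3 = 848/105.
  ∫_0^1 u'(x)^2 dx = ∫_0^1 (9*x^4 + 36*x^3 + 48*x^2 + 24*x + 4) dx. Term by term:
    ∫_0^1 9*x^4 dx = 9/5;  ∫_0^1 36*x^3 dx = 9;  ∫_0^1 48*x^2 dx = 16;
    ∫_0^1 24*x dx = 12;  ∫_0^1 4 dx = 4.
  Sum: 9/5 + 9 + 16 + 12 + 4 = 214/5.
Adding: ||u||_{H^1}^2 = 848/105 + 214/5 = 5342/105.


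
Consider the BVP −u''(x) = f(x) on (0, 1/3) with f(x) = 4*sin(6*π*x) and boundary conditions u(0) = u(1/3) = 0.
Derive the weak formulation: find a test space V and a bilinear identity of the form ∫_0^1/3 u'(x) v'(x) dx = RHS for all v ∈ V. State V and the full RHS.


V = H^1_0(0, 1/3) (so v(0) = v(1/3) = 0); weak form: ∫_0^1/3 u'v' dx = ∫_0^1/3 (4*sin(6*π*x)) v dx for all v ∈ V.

Multiply both sides by a test function v and integrate from 0 to 1/3:
  ∫_0^1/3 −u''(x) v(x) dx = ∫_0^1/3 f(x) v(x) dx.
Integrate the LHS by parts once:
  ∫_0^1/3 −u'' v dx = −[u'(x) v(x)]_0^1/3 + ∫_0^1/3 u'(x) v'(x) dx.
Thus ∫_0^1/3 u'(x) v'(x) dx = ∫_0^1/3 f(x) v(x) dx + [u'(x) v(x)]_0^1/3.
Choose V so that boundary terms are either known or forced to vanish.
u is Dirichlet: u(0) = u(1/3) = 0. Let V = H^1_0(0, 1/3); then v(0) = v(1/3) = 0, and [u' v]_0^1/3 = 0.
Weak formulation: find u (satisfying any essential BC) such that ∫_0^1/3 u'(x) v'(x) dx = ∫_0^1/3 f v dx for all v ∈ V.
Substituting f(x) = 4*sin(6*π*x), the right-hand side is ∫_0^1/3 (4*sin(6*π*x)) v dx.


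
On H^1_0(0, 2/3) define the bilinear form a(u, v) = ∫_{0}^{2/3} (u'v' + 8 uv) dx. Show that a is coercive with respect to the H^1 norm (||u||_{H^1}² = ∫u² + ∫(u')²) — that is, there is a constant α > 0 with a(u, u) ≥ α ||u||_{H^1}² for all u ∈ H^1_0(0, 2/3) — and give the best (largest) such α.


α = 1

Coercivity of a(·,·) on H^1_0(0, 2/3) means a(u, u) ≥ α ||u||_{H^1}² for every u ∈ H^1_0.
The interval has length L = 2/3, and Poincaré/coercivity depend only on L. Here a(u, u) = ∫(u')² + (8)·∫u².
Here c = 8 ≥ 1, so a(u,u) = ∫(u')² + c∫u² ≥ ∫(u')² + ∫u² = ||u||_{H^1}², i.e. α = 1 works. No larger α is possible: a(u,u) ≥ α||u||_{H^1}² means (1−α)∫(u')² ≥ (α−c)∫u², and for the modes u_n = sin(nπ(x−x₀)/L) (x₀ the left endpoint) one has ∫u_n²/∫(u_n')² = (L/(nπ))² → 0, so a(u_n,u_n)/||u_n||_{H^1}² → 1. Hence the optimal constant is α = 1.
Therefore α = 1.


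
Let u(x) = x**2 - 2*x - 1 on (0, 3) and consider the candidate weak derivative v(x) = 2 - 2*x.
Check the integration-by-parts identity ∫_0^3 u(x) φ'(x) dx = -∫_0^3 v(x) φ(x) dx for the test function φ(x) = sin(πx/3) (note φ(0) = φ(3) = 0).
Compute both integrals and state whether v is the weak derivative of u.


LHS = -6/π, RHS = 6/π. No, v is not the weak derivative of u.

u(x) = x**2 - 2*x - 1, classical derivative u'(x) = 2*x - 2.
φ(x) = sin(πx/3), so φ'(x) = π*cos(π*x/3)/3.
Note φ(0) = φ(3) = 0, so the boundary term u·φ vanishes.
LHS = ∫_0^3 u(x) φ'(x) dx = ∫_0^3 (π*x^2*cos(π*x/3)/3 - 2*π*x*cos(π*x/3)/3 - π*cos(π*x/3)/3) dx. Term by term:
  ∫_0^3 -π*cos(π*x/3)/3 dx = 0;  ∫_0^3 -2*π*x*cos(π*x/3)/3 dx = 12/π;  ∫_0^3 π*x^2*cos(π*x/3)/3 dx = -18/π.
Sum: 0 + 12/π − 18/π = -6/π.
So LHS = -6/π.
∫_0^3 v(x) φ(x) dx = ∫_0^3 (-2*x*sin(π*x/3) + 2*sin(π*x/3)) dx. Term by term:
  ∫_0^3 2*sin(π*x/3) dx = 12/π;  ∫_0^3 -2*x*sin(π*x/3) dx = -18/π.
Sum: 12/π − 18/π = -6/π.
So RHS = -∫_0^3 v(x) φ(x) dx = 6/π.
LHS − RHS = -12/π ≠ 0, so the identity fails.
(For a valid weak derivative the identity must hold for EVERY test function, in particular this one. The failure shows v is NOT the weak derivative of u.)
Correct weak derivative would be u'(x) = 2*x - 2.


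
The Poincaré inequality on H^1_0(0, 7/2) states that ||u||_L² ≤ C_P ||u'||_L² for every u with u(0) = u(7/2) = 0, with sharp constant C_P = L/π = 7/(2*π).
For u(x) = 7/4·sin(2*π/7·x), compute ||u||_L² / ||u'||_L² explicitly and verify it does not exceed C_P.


||u||_L² / ||u'||_L² = 7/(2*π) = C_P.

u(x) = 7/4·sin(2*π/7·x), so u'(x) = π*cos(2*π*x/7)/2.
Writing u(x) = A·sin(kπx/L) with A = 7/4 and k = 1, use ∫_0^L sin²(kπx/L) dx = L/2 and ∫_0^L cos²(kπx/L) dx = L/2.
u² = 49/16·sin²(2*π/7·x) and (u')² = π^2/4·cos²(2*π/7·x), and each of sin², cos² integrates to L/2 = 7/4 over (0, 7/2).
∫_0^7/2 u² dx = 343/64, so ||u||_L² = 7*sqrt(7)/8.
∫_0^7/2 (u')² dx = 7*π^2/16, so ||u'||_L² = sqrt(7)*π/4.
Ratio ||u||_L² / ||u'||_L² = 7/(2*π).
Sharp Poincaré constant on H^1_0(0, 7/2) is C_P = L/π = 7/(2*π), achieved by sin(2*π/7·x).
This is the k = 1 eigenfunction (up to amplitude), so the ratio equals the sharp Poincaré constant exactly.


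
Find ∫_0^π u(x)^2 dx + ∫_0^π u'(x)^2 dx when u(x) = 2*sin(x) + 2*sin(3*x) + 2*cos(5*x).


||u||_{H^1(0,π)}^2 = 76*π

u'(x) = -10*sin(5*x) + 2*cos(x) + 6*cos(3*x).
Expand u² and (u')² and integrate term by term on (0, π), using: for integers n ≥ 1, ∫_0^π sin²(nx) dx = ∫_0^π cos²(nx) dx = π/2; for n ≠ n', ∫_0^π sin(nx)sin(n'x) dx = ∫_0^π cos(nx)cos(n'x) dx = 0; and by product-to-sum, ∫_0^π sin(nx)cos(n'x) dx = ½∫_0^π [sin((n+n')x) + sin((n−n')x)] dx, which is 0 when n+n' is even and 2n/(n²−n'²) when n+n' is odd (it need not vanish on (0, π)).
  u² squared terms: (2)²·∫cos(5x)² dx = 4·π/2 = 2*π;  (2)²·∫sin(x)² dx = 4·π/2 = 2*π;  (2)²·∫sin(3x)² dx = 4·π/2 = 2*π.
  u² cross terms: 2·(2)·(2)·∫cos(5x)·sin(x) dx = 8·(0) = 0;  2·(2)·(2)·∫cos(5x)·sin(3x) dx = 8·(0) = 0;  2·(2)·(2)·∫sin(x)·sin(3x) dx = 8·(0) = 0.
  So ∫_0^π u² dx = 2*π + 2*π + 2*π + 0 + 0 + 0 = 6*π.
  (u')² squared terms: (-10)²·∫sin(5x)² dx = 100·π/2 = 50*π;  (2)²·∫cos(x)² dx = 4·π/2 = 2*π;  (6)²·∫cos(3x)² dx = 36·π/2 = 18*π.
  (u')² cross terms: 2·(-10)·(2)·∫sin(5x)·cos(x) dx = -40·(0) = 0;  2·(-10)·(6)·∫sin(5x)·cos(3x) dx = -120·(0) = 0;  2·(2)·(6)·∫cos(x)·cos(3x) dx = 24·(0) = 0.
  So ∫_0^π (u')² dx = 50*π + 2*π + 18*π + 0 + 0 + 0 = 70*π.
||u||_{H^1}^2 = (6*π) + (70*π) = 76*π.


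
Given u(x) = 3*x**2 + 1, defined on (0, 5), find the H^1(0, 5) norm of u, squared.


||u||_{H^1}^2 = 7380

The H^1 norm (squared) on an interval (0, L) is
  ||u||_{H^1}^2 = ∫_0^L u(x)^2 dx + ∫_0^L u'(x)^2 dx.
Compute u'(x) = 6*x.
Then u(x)^2 = 9*x**4 + 6*x**2 + 1 and u'(x)^2 = 36*x**2.
Integrate each monomial from 0 to 5 using ∫_0^5 c·x^n dx = c·5^(n+1)/(n+1):
  ∫_0^5 u(x)^2 dx = ∫_0^5 (9*x^4 + 6*x^2 + 1) dx. Term by term:
    ∫_0^5 9*x^4 dx = 5625;  ∫_0^5 6*x^2 dx = 250;  ∫_0^5 1 dx = 5.
  Sum: 5625 + 250 + 5 = 5880.
  ∫_0^5 u'(x)^2 dx = ∫_0^5 (36*x^2) dx. Term by term:
    ∫_0^5 36*x^2 dx = 1500.
Adding: ||u||_{H^1}^2 = 5880 + 1500 = 7380.


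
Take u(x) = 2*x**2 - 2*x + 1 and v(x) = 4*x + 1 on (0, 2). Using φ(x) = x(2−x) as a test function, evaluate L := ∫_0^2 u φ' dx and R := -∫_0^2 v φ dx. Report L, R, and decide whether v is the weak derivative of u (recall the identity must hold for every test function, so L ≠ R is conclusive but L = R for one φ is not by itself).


LHS = -8/3, RHS = -20/3. No, v is not the weak derivative of u.

u(x) = 2*x**2 - 2*x + 1, classical derivative u'(x) = 4*x - 2.
φ(x) = x(2−x), so φ'(x) = 2 - 2*x.
Note φ(0) = φ(2) = 0, so the boundary term u·φ vanishes.
LHS = ∫_0^2 u(x) φ'(x) dx = ∫_0^2 (-4*x^3 + 8*x^2 - 6*x + 2) dx. Term by term:
  ∫_0^2 -4*x^3 dx = -16;  ∫_0^2 8*x^2 dx = 64/3;  ∫_0^2 -6*x dx = -12;
  ∫_0^2 2 dx = 4.
Sum: -16 + 64/3 − 12 + 4 = -8/3.
So LHS = -8/3.
∫_0^2 v(x) φ(x) dx = ∫_0^2 (-4*x^3 + 7*x^2 + 2*x) dx. Term by term:
  ∫_0^2 -4*x^3 dx = -16;  ∫_0^2 7*x^2 dx = 56/3;  ∫_0^2 2*x dx = 4.
Sum: -16 + 56/3 + 4 = 20/3.
So RHS = -∫_0^2 v(x) φ(x) dx = -20/3.
LHS − RHS = 4 ≠ 0, so the identity fails.
(For a valid weak derivative the identity must hold for EVERY test function, in particular this one. The failure shows v is NOT the weak derivative of u.)
Correct weak derivative would be u'(x) = 4*x - 2.


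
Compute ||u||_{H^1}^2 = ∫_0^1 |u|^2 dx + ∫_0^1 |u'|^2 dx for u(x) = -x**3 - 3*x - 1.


||u||_{H^1}^2 = 359/14

The H^1 norm (squared) on an interval (0, L) is
  ||u||_{H^1}^2 = ∫_0^L u(x)^2 dx + ∫_0^L u'(x)^2 dx.
Compute u'(x) = -3*x**2 - 3.
Then u(x)^2 = x**6 + 6*x**4 + 2*x**3 + 9*x**2 + 6*x + 1 and u'(x)^2 = 9*x**4 + 18*x**2 + 9.
Integrate each monomial from 0 to 1 using ∫_0^1 c·x^n dx = c·1^(n+1)/(n+1):
  ∫_0^1 u(x)^2 dx = ∫_0^1 (x^6 + 6*x^4 + 2*x^3 + 9*x^2 + 6*x + 1) dx. Term by term:
    ∫_0^1 x^6 dx = 1/7;  ∫_0^1 6*x^4 dx = 6/5;  ∫_0^1 2*x^3 dx = 1/2;
    ∫_0^1 9*x^2 dx = 3;  ∫_0^1 6*x dx = 3;  ∫_0^1 1 dx = 1.
  Sum: 1/7 + 6/5 + 1/2 + 3 + 3 + 1 = 619/70.
  ∫_0^1 u'(x)^2 dx = ∫_0^1 (9*x^4 + 18*x^2 + 9) dx. Term by term:
    ∫_0^1 9*x^4 dx = 9/5;  ∫_0^1 18*x^2 dx = 6;  ∫_0^1 9 dx = 9.
  Sum: 9/5 + 6 + 9 = 84/5.
Adding: ||u||_{H^1}^2 = 619/70 + 84/5 = 359/14.


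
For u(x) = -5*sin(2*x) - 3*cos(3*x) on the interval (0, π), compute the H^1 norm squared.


||u||_{H^1(0,π)}^2 = -240 + 215*π/2

u'(x) = 9*sin(3*x) - 10*cos(2*x).
Expand u² and (u')² and integrate term by term on (0, π), using: for integers n ≥ 1, ∫_0^π sin²(nx) dx = ∫_0^π cos²(nx) dx = π/2; for n ≠ n', ∫_0^π sin(nx)sin(n'x) dx = ∫_0^π cos(nx)cos(n'x) dx = 0; and by product-to-sum, ∫_0^π sin(nx)cos(n'x) dx = ½∫_0^π [sin((n+n')x) + sin((n−n')x)] dx, which is 0 when n+n' is even and 2n/(n²−n'²) when n+n' is odd (it need not vanish on (0, π)).
  u² squared terms: (-5)²·∫sin(2x)² dx = 25·π/2 = 25*π/2;  (-3)²·∫cos(3x)² dx = 9·π/2 = 9*π/2.
  u² cross terms: 2·(-5)·(-3)·∫sin(2x)·cos(3x) dx = 30·(-4/5) = -24.
  So ∫_0^π u² dx = 25*π/2 + 9*π/2 − 24 = -24 + 17*π.
  (u')² squared terms: (-10)²·∫cos(2x)² dx = 100·π/2 = 50*π;  (9)²·∫sin(3x)² dx = 81·π/2 = 81*π/2.
  (u')² cross terms: 2·(-10)·(9)·∫cos(2x)·sin(3x) dx = -180·(6/5) = -216.
  So ∫_0^π (u')² dx = 50*π + 81*π/2 − 216 = -216 + 181*π/2.
||u||_{H^1}^2 = (-24 + 17*π) + (-216 + 181*π/2) = -240 + 215*π/2.


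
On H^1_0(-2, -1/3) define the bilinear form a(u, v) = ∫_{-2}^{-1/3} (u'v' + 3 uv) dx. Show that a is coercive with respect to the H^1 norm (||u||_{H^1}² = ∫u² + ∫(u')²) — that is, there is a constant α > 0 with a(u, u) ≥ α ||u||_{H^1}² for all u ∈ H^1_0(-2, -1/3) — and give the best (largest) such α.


α = 1

Coercivity of a(·,·) on H^1_0(-2, -1/3) means a(u, u) ≥ α ||u||_{H^1}² for every u ∈ H^1_0.
The interval has length L = 5/3, and Poincaré/coercivity depend only on L. Here a(u, u) = ∫(u')² + (3)·∫u².
Here c = 3 ≥ 1, so a(u,u) = ∫(u')² + c∫u² ≥ ∫(u')² + ∫u² = ||u||_{H^1}², i.e. α = 1 works. No larger α is possible: a(u,u) ≥ α||u||_{H^1}² means (1−α)∫(u')² ≥ (α−c)∫u², and for the modes u_n = sin(nπ(x−x₀)/L) (x₀ the left endpoint) one has ∫u_n²/∫(u_n')² = (L/(nπ))² → 0, so a(u_n,u_n)/||u_n||_{H^1}² → 1. Hence the optimal constant is α = 1.
Therefore α = 1.


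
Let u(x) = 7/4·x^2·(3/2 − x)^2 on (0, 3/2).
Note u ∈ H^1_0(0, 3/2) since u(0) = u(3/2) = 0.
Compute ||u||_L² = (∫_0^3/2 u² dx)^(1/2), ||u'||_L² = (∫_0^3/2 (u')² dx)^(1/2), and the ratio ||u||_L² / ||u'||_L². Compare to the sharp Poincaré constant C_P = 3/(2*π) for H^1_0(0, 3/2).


||u||_L² / ||u'||_L² = sqrt(3)/4 < C_P = 3/(2*π).

u(x) = 7/4·x^2·(3/2 − x)^2, so u'(x) = 7*x*(2*x - 3)*(4*x - 3)/8.
u(x) = 7/4·x^2·(3/2 − x)^2 vanishes at x = 0 and x = 3/2, so u ∈ H^1_0(0, 3/2). Differentiate via the product rule and integrate the resulting polynomials term by term.
  ∫_0^3/2 u² dx = ∫_0^3/2 (49*x^8/16 - 147*x^7/8 + 1323*x^6/32 - 1323*x^5/32 + 3969*x^4/256) dx. Term by term:
    ∫_0^3/2 49*x^8/16 dx = 107163/8192;  ∫_0^3/2 -147*x^7/8 dx = -964467/16384;  ∫_0^3/2 1323*x^6/32 dx = 413343/4096;
    ∫_0^3/2 -1323*x^5/32 dx = -321489/4096;  ∫_0^3/2 3969*x^4/256 dx = 964467/40960.
  Sum: 107163/8192 − 964467/16384 + 413343/4096 − 321489/4096 + 964467/40960 = 15309/81920.
  ∫_0^3/2 (u')² dx = ∫_0^3/2 (49*x^6 - 441*x^5/2 + 5733*x^4/16 - 3969*x^3/16 + 3969*x^2/64) dx. Term by term:
    ∫_0^3/2 49*x^6 dx = 15309/128;  ∫_0^3/2 -441*x^5/2 dx = -107163/256;  ∫_0^3/2 5733*x^4/16 dx = 1393119/2560;
    ∫_0^3/2 -3969*x^3/16 dx = -321489/1024;  ∫_0^3/2 3969*x^2/64 dx = 35721/512.
  Sum: 15309/128 − 107163/256 + 1393119/2560 − 321489/1024 + 35721/512 = 5103/5120.
∫_0^3/2 u² dx = 15309/81920, so ||u||_L² = 27*sqrt(105)/640.
∫_0^3/2 (u')² dx = 5103/5120, so ||u'||_L² = 27*sqrt(35)/160.
Ratio ||u||_L² / ||u'||_L² = sqrt(3)/4.
Sharp Poincaré constant on H^1_0(0, 3/2) is C_P = L/π = 3/(2*π), achieved by sin(2*π/3·x).
A polynomial bump cannot attain the sharp Poincaré constant (only the first sine eigenfunction does), so the ratio is strictly less than C_P, consistent with ||u||_L² ≤ C_P ||u'||_L².


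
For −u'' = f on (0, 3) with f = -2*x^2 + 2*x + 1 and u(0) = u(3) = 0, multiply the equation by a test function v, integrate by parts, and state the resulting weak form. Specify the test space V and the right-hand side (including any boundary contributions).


V = H^1_0(0, 3) (so v(0) = v(3) = 0); weak form: ∫_0^3 u'v' dx = ∫_0^3 (-2*x^2 + 2*x + 1) v dx for all v ∈ V.

Multiply both sides by a test function v and integrate from 0 to 3:
  ∫_0^3 −u''(x) v(x) dx = ∫_0^3 f(x) v(x) dx.
Integrate the LHS by parts once:
  ∫_0^3 −u'' v dx = −[u'(x) v(x)]_0^3 + ∫_0^3 u'(x) v'(x) dx.
Thus ∫_0^3 u'(x) v'(x) dx = ∫_0^3 f(x) v(x) dx + [u'(x) v(x)]_0^3.
Choose V so that boundary terms are either known or forced to vanish.
u is Dirichlet: u(0) = u(3) = 0. Let V = H^1_0(0, 3); then v(0) = v(3) = 0, and [u' v]_0^3 = 0.
Weak formulation: find u (satisfying any essential BC) such that ∫_0^3 u'(x) v'(x) dx = ∫_0^3 f v dx for all v ∈ V.
Substituting f(x) = -2*x^2 + 2*x + 1, the right-hand side is ∫_0^3 (-2*x^2 + 2*x + 1) v dx.


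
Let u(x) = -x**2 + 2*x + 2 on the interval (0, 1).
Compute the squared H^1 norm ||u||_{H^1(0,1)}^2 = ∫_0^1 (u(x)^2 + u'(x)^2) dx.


||u||_{H^1}^2 = 128/15

The H^1 norm (squared) on an interval (0, L) is
  ||u||_{H^1}^2 = ∫_0^L u(x)^2 dx + ∫_0^L u'(x)^2 dx.
Compute u'(x) = 2 - 2*x.
Then u(x)^2 = x**4 - 4*x**3 + 8*x + 4 and u'(x)^2 = 4*x**2 - 8*x + 4.
Integrate each monomial from 0 to 1 using ∫_0^1 c·x^n dx = c·1^(n+1)/(n+1):
  ∫_0^1 u(x)^2 dx = ∫_0^1 (x^4 - 4*x^3 + 8*x + 4) dx. Term by term:
    ∫_0^1 x^4 dx = 1/5;  ∫_0^1 -4*x^3 dx = -1;  ∫_0^1 8*x dx = 4;
    ∫_0^1 4 dx = 4.
  Sum: 1/5 − 1 + 4 + 4 = 36/5.
  ∫_0^1 u'(x)^2 dx = ∫_0^1 (4*x^2 - 8*x + 4) dx. Term by term:
    ∫_0^1 4*x^2 dx = 4/3;  ∫_0^1 -8*x dx = -4;  ∫_0^1 4 dx = 4.
  Sum: 4/3 − 4 + 4 = 4/3.
Adding: ||u||_{H^1}^2 = 36/5 + 4/3 = 128/15.


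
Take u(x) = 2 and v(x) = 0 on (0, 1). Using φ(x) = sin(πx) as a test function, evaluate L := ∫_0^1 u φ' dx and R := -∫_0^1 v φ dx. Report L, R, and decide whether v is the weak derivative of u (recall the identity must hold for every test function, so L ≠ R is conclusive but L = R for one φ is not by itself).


LHS = 0, RHS = 0. Yes, v = u' weakly.

u(x) = 2, classical derivative u'(x) = 0.
φ(x) = sin(πx), so φ'(x) = π*cos(π*x).
Note φ(0) = φ(1) = 0, so the boundary term u·φ vanishes.
LHS = ∫_0^1 u(x) φ'(x) dx = ∫_0^1 (2*π*cos(π*x)) dx. Term by term:
  ∫_0^1 2*π*cos(π*x) dx = 0.
So LHS = 0.
∫_0^1 v(x) φ(x) dx = ∫_0^1 (0) dx. Term by term:
  ∫_0^1 0 dx = 0.
So RHS = -∫_0^1 v(x) φ(x) dx = 0.
LHS = RHS, so the identity holds for this test φ.
Moreover u is smooth here and v(x) = u'(x) = 0 pointwise, so the identity holds for every test function. Hence v is the weak derivative of u.


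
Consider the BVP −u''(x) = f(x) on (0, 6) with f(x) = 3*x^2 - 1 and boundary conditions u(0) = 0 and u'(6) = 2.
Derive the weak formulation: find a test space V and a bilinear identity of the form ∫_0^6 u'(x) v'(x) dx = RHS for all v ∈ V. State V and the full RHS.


V = {v ∈ H^1(0, 6) : v(0) = 0} (test functions vanish at x = 0 where u is specified); weak form: ∫_0^6 u'v' dx = ∫_0^6 (3*x^2 - 1) v dx + 2·v(6) for all v ∈ V.

Multiply both sides by a test function v and integrate from 0 to 6:
  ∫_0^6 −u''(x) v(x) dx = ∫_0^6 f(x) v(x) dx.
Integrate the LHS by parts once:
  ∫_0^6 −u'' v dx = −[u'(x) v(x)]_0^6 + ∫_0^6 u'(x) v'(x) dx.
Thus ∫_0^6 u'(x) v'(x) dx = ∫_0^6 f(x) v(x) dx + [u'(x) v(x)]_0^6.
Choose V so that boundary terms are either known or forced to vanish.
Mixed BC: u(0) = 0 (Dirichlet) and u'(6) = 2 (Neumann). Define V = {v ∈ H^1(0, 6) : v(0) = 0}. Then [u' v]_0^6 = u'(6)·v(6) − u'(0)·0 = 2·v(6).
Weak formulation: find u (satisfying any essential BC) such that ∫_0^6 u'(x) v'(x) dx = ∫_0^6 f v dx + 2·v(6) for all v ∈ V (Dirichlet at 0 absorbed into V; Neumann datum at x = 6 contributes the boundary term).
Substituting f(x) = 3*x^2 - 1, the right-hand side is ∫_0^6 (3*x^2 - 1) v dx + 2·v(6).


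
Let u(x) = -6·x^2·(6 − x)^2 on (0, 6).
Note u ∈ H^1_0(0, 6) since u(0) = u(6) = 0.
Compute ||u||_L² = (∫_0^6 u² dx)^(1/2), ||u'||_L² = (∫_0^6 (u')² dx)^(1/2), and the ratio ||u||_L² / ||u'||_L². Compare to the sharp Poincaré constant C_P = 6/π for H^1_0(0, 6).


||u||_L² / ||u'||_L² = sqrt(3) < C_P = 6/π.

u(x) = -6·x^2·(6 − x)^2, so u'(x) = 24*x*(-x^2 + 9*x - 18).
u(x) = -6·x^2·(6 − x)^2 vanishes at x = 0 and x = 6, so u ∈ H^1_0(0, 6). Differentiate via the product rule and integrate the resulting polynomials term by term.
  ∫_0^6 u² dx = ∫_0^6 (36*x^8 - 864*x^7 + 7776*x^6 - 31104*x^5 + 46656*x^4) dx. Term by term:
    ∫_0^6 36*x^8 dx = 40310784;  ∫_0^6 -864*x^7 dx = -181398528;  ∫_0^6 7776*x^6 dx = 2176782336/7;
    ∫_0^6 -31104*x^5 dx = -241864704;  ∫_0^6 46656*x^4 dx = 362797056/5.
  Sum: 40310784 − 181398528 + 2176782336/7 − 241864704 + 362797056/5 = 20155392/35.
  ∫_0^6 (u')² dx = ∫_0^6 (576*x^6 - 10368*x^5 + 67392*x^4 - 186624*x^3 + 186624*x^2) dx. Term by term:
    ∫_0^6 576*x^6 dx = 161243136/7;  ∫_0^6 -10368*x^5 dx = -80621568;  ∫_0^6 67392*x^4 dx = 524040192/5;
    ∫_0^6 -186624*x^3 dx = -60466176;  ∫_0^6 186624*x^2 dx = 13436928.
  Sum: 161243136/7 − 80621568 + 524040192/5 − 60466176 + 13436928 = 6718464/35.
∫_0^6 u² dx = 20155392/35, so ||u||_L² = 2592*sqrt(105)/35.
∫_0^6 (u')² dx = 6718464/35, so ||u'||_L² = 2592*sqrt(35)/35.
Ratio ||u||_L² / ||u'||_L² = sqrt(3).
Sharp Poincaré constant on H^1_0(0, 6) is C_P = L/π = 6/π, achieved by sin(π/6·x).
A polynomial bump cannot attain the sharp Poincaré constant (only the first sine eigenfunction does), so the ratio is strictly less than C_P, consistent with ||u||_L² ≤ C_P ||u'||_L².


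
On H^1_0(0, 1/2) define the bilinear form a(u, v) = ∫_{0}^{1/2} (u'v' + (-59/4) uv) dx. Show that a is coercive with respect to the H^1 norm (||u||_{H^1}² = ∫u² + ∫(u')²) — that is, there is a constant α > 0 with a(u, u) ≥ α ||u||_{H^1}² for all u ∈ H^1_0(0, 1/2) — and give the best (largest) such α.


α = (-59 + 16*π^2)/(4*(1 + 4*π^2))

Coercivity of a(·,·) on H^1_0(0, 1/2) means a(u, u) ≥ α ||u||_{H^1}² for every u ∈ H^1_0.
The interval has length L = 1/2, and Poincaré/coercivity depend only on L. Here a(u, u) = ∫(u')² + (-59/4)·∫u².
Here c = -59/4 < 0 with |c| < (π/L)² = 4*π^2, so coercivity still holds. The condition a(u,u) ≥ α||u||_{H^1}² reads (1−α)∫(u')² ≥ (α−c)∫u². Any admissible α is ≤ 1 (rapidly oscillating u have ∫u²/∫(u')² → 0), and α = 1 would force 0 ≥ (1−c)∫u², impossible since c < 1; so 1−α > 0. By the sharp Poincaré inequality on H^1_0 of an interval of length L, ∫(u')² ≥ (π/L)²∫u² with equality for the first sine mode sin(π(x−x₀)/L) (x₀ the left endpoint), so the inequality holds for all u iff (1−α)(π/L)² ≥ α − c, i.e. α ≤ ((π/L)² + c)/((π/L)² + 1) = (1 + c(L/π)²)/(1 + (L/π)²). (Direct route, valid since c ≤ 0: Poincaré gives c∫u² ≥ c(L/π)²∫(u')², so a(u,u) ≥ (1 + c(L/π)²)∫(u')², while ||u||_{H^1}² ≤ (1 + (L/π)²)∫(u')²; dividing yields the same α.) With (π/L)² = 4*π^2 and c = -59/4, the largest admissible constant is α = ((π/L)² + c)/((π/L)² + 1).
Simplifying, α = (-59 + 16*π^2)/(4*(1 + 4*π^2)).


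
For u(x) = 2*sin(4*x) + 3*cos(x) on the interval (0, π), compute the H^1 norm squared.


||u||_{H^1(0,π)}^2 = 64/5 + 43*π

u'(x) = -3*sin(x) + 8*cos(4*x).
Expand u² and (u')² and integrate term by term on (0, π), using: for integers n ≥ 1, ∫_0^π sin²(nx) dx = ∫_0^π cos²(nx) dx = π/2; for n ≠ n', ∫_0^π sin(nx)sin(n'x) dx = ∫_0^π cos(nx)cos(n'x) dx = 0; and by product-to-sum, ∫_0^π sin(nx)cos(n'x) dx = ½∫_0^π [sin((n+n')x) + sin((n−n')x)] dx, which is 0 when n+n' is even and 2n/(n²−n'²) when n+n' is odd (it need not vanish on (0, π)).
  u² squared terms: (2)²·∫sin(4x)² dx = 4·π/2 = 2*π;  (3)²·∫cos(x)² dx = 9·π/2 = 9*π/2.
  u² cross terms: 2·(2)·(3)·∫sin(4x)·cos(x) dx = 12·(8/15) = 32/5.
  So ∫_0^π u² dx = 2*π + 9*π/2 + 32/5 = 32/5 + 13*π/2.
  (u')² squared terms: (-3)²·∫sin(x)² dx = 9·π/2 = 9*π/2;  (8)²·∫cos(4x)² dx = 64·π/2 = 32*π.
  (u')² cross terms: 2·(-3)·(8)·∫sin(x)·cos(4x) dx = -48·(-2/15) = 32/5.
  So ∫_0^π (u')² dx = 9*π/2 + 32*π + 32/5 = 32/5 + 73*π/2.
||u||_{H^1}^2 = (32/5 + 13*π/2) + (32/5 + 73*π/2) = 64/5 + 43*π.


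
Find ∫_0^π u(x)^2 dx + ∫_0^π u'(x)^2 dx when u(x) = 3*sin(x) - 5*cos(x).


||u||_{H^1(0,π)}^2 = 34*π

u'(x) = 5*sin(x) + 3*cos(x).
Expand u² and (u')² and integrate term by term on (0, π), using: for integers n ≥ 1, ∫_0^π sin²(nx) dx = ∫_0^π cos²(nx) dx = π/2; for n ≠ n', ∫_0^π sin(nx)sin(n'x) dx = ∫_0^π cos(nx)cos(n'x) dx = 0; and by product-to-sum, ∫_0^π sin(nx)cos(n'x) dx = ½∫_0^π [sin((n+n')x) + sin((n−n')x)] dx, which is 0 when n+n' is even and 2n/(n²−n'²) when n+n' is odd (it need not vanish on (0, π)).
  u² squared terms: (-5)²·∫cos(x)² dx = 25·π/2 = 25*π/2;  (3)²·∫sin(x)² dx = 9·π/2 = 9*π/2.
  u² cross terms: 2·(-5)·(3)·∫cos(x)·sin(x) dx = -30·(0) = 0.
  So ∫_0^π u² dx = 25*π/2 + 9*π/2 + 0 = 17*π.
  (u')² squared terms: (3)²·∫cos(x)² dx = 9·π/2 = 9*π/2;  (5)²·∫sin(x)² dx = 25·π/2 = 25*π/2.
  (u')² cross terms: 2·(3)·(5)·∫cos(x)·sin(x) dx = 30·(0) = 0.
  So ∫_0^π (u')² dx = 9*π/2 + 25*π/2 + 0 = 17*π.
||u||_{H^1}^2 = (17*π) + (17*π) = 34*π.


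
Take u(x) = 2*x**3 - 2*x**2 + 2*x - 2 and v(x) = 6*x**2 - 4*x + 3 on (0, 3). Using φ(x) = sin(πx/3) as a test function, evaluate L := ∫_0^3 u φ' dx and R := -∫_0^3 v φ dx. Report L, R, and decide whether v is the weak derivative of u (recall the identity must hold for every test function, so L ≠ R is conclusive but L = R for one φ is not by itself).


LHS = -138/π + 648/π^3, RHS = -144/π + 648/π^3. No, v is not the weak derivative of u.

u(x) = 2*x**3 - 2*x**2 + 2*x - 2, classical derivative u'(x) = 6*x**2 - 4*x + 2.
φ(x) = sin(πx/3), so φ'(x) = π*cos(π*x/3)/3.
Note φ(0) = φ(3) = 0, so the boundary term u·φ vanishes.
LHS = ∫_0^3 u(x) φ'(x) dx = ∫_0^3 (2*π*x^3*cos(π*x/3)/3 - 2*π*x^2*cos(π*x/3)/3 + 2*π*x*cos(π*x/3)/3 - 2*π*cos(π*x/3)/3) dx. Term by term:
  ∫_0^3 -2*π*cos(π*x/3)/3 dx = 0;  ∫_0^3 -2*π*x^2*cos(π*x/3)/3 dx = 36/π;  ∫_0^3 2*π*x*cos(π*x/3)/3 dx = -12/π;
  ∫_0^3 2*π*x^3*cos(π*x/3)/3 dx = -162/π + 648/π^3.
Sum: 0 + 36/π − 12/π + -162/π + 648/π^3 = -138/π + 648/π^3.
So LHS = -138/π + 648/π^3.
∫_0^3 v(x) φ(x) dx = ∫_0^3 (6*x^2*sin(π*x/3) - 4*x*sin(π*x/3) + 3*sin(π*x/3)) dx. Term by term:
  ∫_0^3 3*sin(π*x/3) dx = 18/π;  ∫_0^3 -4*x*sin(π*x/3) dx = -36/π;  ∫_0^3 6*x^2*sin(π*x/3) dx = -648/π^3 + 162/π.
Sum: 18/π − 36/π + -648/π^3 + 162/π = -648/π^3 + 144/π.
So RHS = -∫_0^3 v(x) φ(x) dx = -144/π + 648/π^3.
LHS − RHS = 6/π ≠ 0, so the identity fails.
(For a valid weak derivative the identity must hold for EVERY test function, in particular this one. The failure shows v is NOT the weak derivative of u.)
Correct weak derivative would be u'(x) = 6*x**2 - 4*x + 2.
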